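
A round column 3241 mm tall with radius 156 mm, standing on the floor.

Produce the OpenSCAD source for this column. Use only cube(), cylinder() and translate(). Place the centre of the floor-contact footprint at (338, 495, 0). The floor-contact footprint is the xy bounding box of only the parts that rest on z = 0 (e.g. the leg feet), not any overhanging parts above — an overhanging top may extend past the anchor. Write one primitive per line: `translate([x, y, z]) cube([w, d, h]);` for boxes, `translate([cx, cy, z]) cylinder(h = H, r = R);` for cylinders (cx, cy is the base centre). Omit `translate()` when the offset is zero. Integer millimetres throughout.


translate([338, 495, 0]) cylinder(h = 3241, r = 156);


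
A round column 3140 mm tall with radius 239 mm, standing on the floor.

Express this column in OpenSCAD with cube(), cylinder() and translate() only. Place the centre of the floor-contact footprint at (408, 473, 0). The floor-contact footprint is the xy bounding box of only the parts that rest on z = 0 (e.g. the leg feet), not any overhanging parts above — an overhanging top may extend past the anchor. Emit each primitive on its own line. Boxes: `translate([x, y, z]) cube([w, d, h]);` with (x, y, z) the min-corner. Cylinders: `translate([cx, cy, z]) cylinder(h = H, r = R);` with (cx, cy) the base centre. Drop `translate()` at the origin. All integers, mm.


translate([408, 473, 0]) cylinder(h = 3140, r = 239);


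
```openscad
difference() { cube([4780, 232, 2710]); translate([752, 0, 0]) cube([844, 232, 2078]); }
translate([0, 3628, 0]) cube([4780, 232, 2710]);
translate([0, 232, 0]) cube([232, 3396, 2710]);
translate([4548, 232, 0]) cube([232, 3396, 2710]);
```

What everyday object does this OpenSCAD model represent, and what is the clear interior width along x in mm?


A single room. The interior width is 4316 mm.

Four walls enclosing a rectangle with a door in the front wall — a room. Outside width 4780 minus two 232 mm walls gives 4316 mm.


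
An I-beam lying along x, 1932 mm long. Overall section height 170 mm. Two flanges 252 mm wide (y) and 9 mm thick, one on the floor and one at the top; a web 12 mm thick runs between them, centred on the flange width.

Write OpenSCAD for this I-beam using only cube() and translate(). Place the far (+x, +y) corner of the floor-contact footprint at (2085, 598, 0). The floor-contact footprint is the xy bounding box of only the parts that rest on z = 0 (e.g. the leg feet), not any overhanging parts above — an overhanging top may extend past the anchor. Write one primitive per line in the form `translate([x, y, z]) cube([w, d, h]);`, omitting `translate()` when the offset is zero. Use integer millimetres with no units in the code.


translate([153, 346, 0]) cube([1932, 252, 9]);
translate([153, 466, 9]) cube([1932, 12, 152]);
translate([153, 346, 161]) cube([1932, 252, 9]);


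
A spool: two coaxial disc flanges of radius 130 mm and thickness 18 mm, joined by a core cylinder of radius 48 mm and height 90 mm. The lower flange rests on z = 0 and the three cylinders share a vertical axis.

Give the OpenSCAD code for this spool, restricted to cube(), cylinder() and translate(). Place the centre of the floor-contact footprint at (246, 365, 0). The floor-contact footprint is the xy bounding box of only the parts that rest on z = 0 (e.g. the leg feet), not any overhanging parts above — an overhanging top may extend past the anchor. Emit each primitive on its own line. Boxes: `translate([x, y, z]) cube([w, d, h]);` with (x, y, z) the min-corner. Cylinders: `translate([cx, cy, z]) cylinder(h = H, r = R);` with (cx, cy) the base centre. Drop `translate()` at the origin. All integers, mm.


translate([246, 365, 0]) cylinder(h = 18, r = 130);
translate([246, 365, 18]) cylinder(h = 90, r = 48);
translate([246, 365, 108]) cylinder(h = 18, r = 130);


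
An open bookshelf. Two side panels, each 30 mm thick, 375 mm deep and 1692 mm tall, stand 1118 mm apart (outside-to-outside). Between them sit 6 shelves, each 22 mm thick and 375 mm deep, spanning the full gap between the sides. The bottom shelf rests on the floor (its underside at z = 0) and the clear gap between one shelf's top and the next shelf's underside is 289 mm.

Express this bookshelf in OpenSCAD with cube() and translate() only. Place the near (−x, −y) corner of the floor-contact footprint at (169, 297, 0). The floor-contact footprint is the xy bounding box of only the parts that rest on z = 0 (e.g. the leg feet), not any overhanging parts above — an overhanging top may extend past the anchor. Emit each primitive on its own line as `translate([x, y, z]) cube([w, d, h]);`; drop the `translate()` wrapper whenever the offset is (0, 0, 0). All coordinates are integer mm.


translate([169, 297, 0]) cube([30, 375, 1692]);
translate([1257, 297, 0]) cube([30, 375, 1692]);
translate([199, 297, 0]) cube([1058, 375, 22]);
translate([199, 297, 311]) cube([1058, 375, 22]);
translate([199, 297, 622]) cube([1058, 375, 22]);
translate([199, 297, 933]) cube([1058, 375, 22]);
translate([199, 297, 1244]) cube([1058, 375, 22]);
translate([199, 297, 1555]) cube([1058, 375, 22]);


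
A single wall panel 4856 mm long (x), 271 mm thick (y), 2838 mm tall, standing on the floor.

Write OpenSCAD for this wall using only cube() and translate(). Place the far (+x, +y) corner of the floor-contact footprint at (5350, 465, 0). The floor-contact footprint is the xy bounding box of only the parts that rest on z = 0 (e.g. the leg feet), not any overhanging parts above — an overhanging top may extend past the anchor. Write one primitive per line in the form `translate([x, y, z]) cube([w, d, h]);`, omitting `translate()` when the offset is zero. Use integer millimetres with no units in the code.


translate([494, 194, 0]) cube([4856, 271, 2838]);


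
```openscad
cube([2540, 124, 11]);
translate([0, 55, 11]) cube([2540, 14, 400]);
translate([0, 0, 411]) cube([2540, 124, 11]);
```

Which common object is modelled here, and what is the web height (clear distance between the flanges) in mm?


An I-beam. The web height is 400 mm.

Two wide flanges with a thin centred web — an I-beam. Overall 422 mm minus two 11 mm flanges gives a web of 422 − 2·11 = 400 mm.


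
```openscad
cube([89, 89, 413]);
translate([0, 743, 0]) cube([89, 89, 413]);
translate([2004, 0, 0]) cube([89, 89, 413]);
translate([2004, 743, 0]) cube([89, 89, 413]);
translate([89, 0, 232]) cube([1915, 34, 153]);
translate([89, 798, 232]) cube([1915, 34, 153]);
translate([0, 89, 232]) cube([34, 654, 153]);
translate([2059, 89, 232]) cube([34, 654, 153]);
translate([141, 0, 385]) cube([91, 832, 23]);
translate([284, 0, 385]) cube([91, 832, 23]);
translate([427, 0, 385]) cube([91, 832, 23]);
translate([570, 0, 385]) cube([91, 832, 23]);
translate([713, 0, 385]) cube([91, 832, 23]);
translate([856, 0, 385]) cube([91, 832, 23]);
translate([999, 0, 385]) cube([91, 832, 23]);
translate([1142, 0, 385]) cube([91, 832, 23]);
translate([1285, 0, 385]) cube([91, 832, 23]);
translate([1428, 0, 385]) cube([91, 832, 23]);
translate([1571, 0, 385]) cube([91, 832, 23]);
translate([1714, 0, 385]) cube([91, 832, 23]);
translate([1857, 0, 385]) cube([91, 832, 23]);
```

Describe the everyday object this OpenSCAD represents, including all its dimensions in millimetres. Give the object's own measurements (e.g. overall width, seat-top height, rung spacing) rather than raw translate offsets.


A bed frame 2093 mm long (x) by 832 mm wide (y). Four 89×89 mm corner posts, 413 mm tall, at the corners of the footprint. Four rails of 34 mm thickness and 153 mm height run between adjacent posts with their undersides at z = 232 mm, their outer faces flush with the outside of the frame (the two x-running rails run between the posts' inner faces; the two y-running rails run between the posts' inner faces). 13 slats, each 91 mm wide (x) and 23 mm thick, lie across the top of the two x-running rails, running the full 832 mm width of the frame in y; along x they sit between the end posts with a 52 mm gap after the −x posts and between neighbouring slats, leaving 56 mm before the +x posts.


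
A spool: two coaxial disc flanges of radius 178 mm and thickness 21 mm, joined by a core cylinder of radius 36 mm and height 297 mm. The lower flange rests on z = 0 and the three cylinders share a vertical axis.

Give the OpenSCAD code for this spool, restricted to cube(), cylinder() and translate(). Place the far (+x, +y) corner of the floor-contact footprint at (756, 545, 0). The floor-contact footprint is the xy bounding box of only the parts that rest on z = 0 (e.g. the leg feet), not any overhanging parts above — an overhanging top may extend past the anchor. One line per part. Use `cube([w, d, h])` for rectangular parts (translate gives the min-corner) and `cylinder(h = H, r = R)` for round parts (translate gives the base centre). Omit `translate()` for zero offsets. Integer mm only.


translate([578, 367, 0]) cylinder(h = 21, r = 178);
translate([578, 367, 21]) cylinder(h = 297, r = 36);
translate([578, 367, 318]) cylinder(h = 21, r = 178);


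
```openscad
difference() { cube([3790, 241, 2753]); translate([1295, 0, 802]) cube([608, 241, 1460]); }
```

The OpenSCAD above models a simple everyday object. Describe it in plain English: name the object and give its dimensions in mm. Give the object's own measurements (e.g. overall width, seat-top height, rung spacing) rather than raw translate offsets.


A wall 3790 mm long (x), 241 mm thick (y), 2753 mm tall, with a rectangular window opening cut through it. The opening is 608 mm wide and 1460 mm tall; its sill is at z = 802 mm and its near (−x) edge is 1295 mm from the wall's −x end. The opening passes through the full wall thickness.


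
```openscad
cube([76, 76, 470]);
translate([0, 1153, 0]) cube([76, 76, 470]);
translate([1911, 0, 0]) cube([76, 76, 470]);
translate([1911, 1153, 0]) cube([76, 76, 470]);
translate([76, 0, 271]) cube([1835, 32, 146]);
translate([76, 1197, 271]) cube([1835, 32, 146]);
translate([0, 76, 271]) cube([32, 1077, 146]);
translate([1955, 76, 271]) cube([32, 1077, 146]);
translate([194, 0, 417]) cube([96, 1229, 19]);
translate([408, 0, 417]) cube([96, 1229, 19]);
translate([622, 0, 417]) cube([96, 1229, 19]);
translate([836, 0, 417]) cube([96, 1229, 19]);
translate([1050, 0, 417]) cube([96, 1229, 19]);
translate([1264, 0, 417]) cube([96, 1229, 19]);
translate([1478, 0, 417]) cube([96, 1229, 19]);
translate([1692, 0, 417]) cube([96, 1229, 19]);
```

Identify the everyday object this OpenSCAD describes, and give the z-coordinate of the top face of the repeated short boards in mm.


A bed frame. The slat-top height is 436 mm.

Four posts, four rails, and a row of slats — a bed frame. Slats sit on the rails at z = 271 + 146 = 417; with slat thickness 19, the top is 436 mm.


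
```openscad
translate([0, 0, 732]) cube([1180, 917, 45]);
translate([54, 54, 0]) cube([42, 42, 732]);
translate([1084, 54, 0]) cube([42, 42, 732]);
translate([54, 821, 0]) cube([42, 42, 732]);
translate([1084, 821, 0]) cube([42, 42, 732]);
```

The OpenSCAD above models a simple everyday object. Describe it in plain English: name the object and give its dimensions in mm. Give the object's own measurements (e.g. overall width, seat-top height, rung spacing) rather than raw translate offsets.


A table: top 1180 mm (x) × 917 mm (y), 45 mm thick, upper face at z = 777 mm, on four 42×42 mm square legs, each inset 54 mm from the nearest pair of top edges from z = 0 to the bottom of the top.


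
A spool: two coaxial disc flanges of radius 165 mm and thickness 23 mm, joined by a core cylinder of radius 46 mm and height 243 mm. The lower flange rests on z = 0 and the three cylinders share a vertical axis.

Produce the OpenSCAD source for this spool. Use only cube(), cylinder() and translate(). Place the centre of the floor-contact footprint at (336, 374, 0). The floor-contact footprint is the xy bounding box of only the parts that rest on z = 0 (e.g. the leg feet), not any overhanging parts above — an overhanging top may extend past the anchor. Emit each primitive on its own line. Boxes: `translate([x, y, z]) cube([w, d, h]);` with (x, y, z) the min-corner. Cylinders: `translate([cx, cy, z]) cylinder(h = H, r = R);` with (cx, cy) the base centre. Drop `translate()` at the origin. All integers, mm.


translate([336, 374, 0]) cylinder(h = 23, r = 165);
translate([336, 374, 23]) cylinder(h = 243, r = 46);
translate([336, 374, 266]) cylinder(h = 23, r = 165);


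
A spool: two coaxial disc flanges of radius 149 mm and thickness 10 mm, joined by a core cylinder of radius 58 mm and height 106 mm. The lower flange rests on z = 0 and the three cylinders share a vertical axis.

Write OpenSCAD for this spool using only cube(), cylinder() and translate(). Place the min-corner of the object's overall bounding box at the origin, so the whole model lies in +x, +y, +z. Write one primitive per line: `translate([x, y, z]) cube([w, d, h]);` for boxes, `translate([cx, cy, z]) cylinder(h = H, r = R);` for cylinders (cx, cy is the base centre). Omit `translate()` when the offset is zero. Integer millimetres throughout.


translate([149, 149, 0]) cylinder(h = 10, r = 149);
translate([149, 149, 10]) cylinder(h = 106, r = 58);
translate([149, 149, 116]) cylinder(h = 10, r = 149);


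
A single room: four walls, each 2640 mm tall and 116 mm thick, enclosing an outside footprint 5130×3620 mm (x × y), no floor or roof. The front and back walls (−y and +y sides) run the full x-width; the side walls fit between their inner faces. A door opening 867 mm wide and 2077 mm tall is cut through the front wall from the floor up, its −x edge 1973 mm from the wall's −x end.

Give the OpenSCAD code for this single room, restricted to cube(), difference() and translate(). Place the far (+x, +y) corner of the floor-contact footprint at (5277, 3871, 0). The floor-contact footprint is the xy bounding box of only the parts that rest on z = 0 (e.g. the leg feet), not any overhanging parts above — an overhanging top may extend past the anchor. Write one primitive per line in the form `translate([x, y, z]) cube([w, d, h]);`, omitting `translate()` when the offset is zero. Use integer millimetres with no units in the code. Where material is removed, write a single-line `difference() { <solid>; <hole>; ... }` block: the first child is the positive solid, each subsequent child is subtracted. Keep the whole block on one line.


difference() { translate([147, 251, 0]) cube([5130, 116, 2640]); translate([2120, 251, 0]) cube([867, 116, 2077]); }
translate([147, 3755, 0]) cube([5130, 116, 2640]);
translate([147, 367, 0]) cube([116, 3388, 2640]);
translate([5161, 367, 0]) cube([116, 3388, 2640]);


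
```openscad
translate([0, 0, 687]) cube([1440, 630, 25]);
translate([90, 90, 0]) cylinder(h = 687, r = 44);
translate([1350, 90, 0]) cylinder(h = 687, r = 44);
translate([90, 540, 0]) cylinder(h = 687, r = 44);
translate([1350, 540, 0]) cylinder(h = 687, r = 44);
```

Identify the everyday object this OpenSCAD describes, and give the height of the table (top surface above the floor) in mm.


A table. The table height is 712 mm.

A 1440×630×25 slab sits at z = 687 on four Ø88 mm round legs — a table. The top surface is at 687 + 25 = 712 mm.


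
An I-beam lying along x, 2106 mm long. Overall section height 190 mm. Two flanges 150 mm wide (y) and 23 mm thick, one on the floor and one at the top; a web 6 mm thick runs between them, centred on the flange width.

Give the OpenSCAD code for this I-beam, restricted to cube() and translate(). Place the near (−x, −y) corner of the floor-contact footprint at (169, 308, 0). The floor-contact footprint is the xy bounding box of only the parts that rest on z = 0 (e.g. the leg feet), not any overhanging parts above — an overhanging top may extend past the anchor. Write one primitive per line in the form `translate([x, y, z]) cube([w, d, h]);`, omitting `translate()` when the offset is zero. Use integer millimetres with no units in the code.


translate([169, 308, 0]) cube([2106, 150, 23]);
translate([169, 380, 23]) cube([2106, 6, 144]);
translate([169, 308, 167]) cube([2106, 150, 23]);


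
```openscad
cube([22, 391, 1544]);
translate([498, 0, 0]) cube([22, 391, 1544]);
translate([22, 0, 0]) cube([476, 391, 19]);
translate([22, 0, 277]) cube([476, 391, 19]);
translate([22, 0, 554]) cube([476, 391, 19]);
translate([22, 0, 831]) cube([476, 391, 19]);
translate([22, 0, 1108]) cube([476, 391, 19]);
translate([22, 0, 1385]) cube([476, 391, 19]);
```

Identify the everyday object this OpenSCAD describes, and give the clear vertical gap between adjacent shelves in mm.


A bookshelf. The clear shelf gap is 258 mm.

Two tall side panels with 6 horizontal boards between them — a bookshelf. The first two shelf undersides are at z = 0 and z = 277; with shelf thickness 19, the clear gap is 277 − 0 − 19 = 258 mm.


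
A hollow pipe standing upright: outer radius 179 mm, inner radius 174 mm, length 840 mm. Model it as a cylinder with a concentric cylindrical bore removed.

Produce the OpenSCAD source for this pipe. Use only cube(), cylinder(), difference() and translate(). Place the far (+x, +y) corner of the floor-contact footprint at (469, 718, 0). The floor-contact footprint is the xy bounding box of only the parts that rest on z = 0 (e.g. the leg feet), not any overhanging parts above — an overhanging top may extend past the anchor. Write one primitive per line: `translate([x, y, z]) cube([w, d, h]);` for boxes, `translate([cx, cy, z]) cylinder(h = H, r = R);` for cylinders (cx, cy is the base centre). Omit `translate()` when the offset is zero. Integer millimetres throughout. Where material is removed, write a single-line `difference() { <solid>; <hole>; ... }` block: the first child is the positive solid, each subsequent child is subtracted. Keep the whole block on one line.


difference() { translate([290, 539, 0]) cylinder(h = 840, r = 179); translate([290, 539, 0]) cylinder(h = 840, r = 174); }


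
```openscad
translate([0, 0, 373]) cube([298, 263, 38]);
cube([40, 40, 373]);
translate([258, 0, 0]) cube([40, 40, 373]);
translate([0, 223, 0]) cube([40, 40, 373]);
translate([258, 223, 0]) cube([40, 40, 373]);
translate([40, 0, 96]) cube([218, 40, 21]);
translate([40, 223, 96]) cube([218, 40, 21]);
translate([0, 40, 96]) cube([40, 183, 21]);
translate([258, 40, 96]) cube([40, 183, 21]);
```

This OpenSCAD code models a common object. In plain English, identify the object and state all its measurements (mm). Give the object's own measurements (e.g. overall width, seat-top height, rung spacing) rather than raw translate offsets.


A simple wooden stool: a rectangular seat 298 mm (x) by 263 mm (y), 38 mm thick, top face at z = 411 mm, on four square legs, each 40×40 mm in cross-section. The legs rest on z = 0, each flush with a corner of the seat. Four stretchers, 40 mm wide and 21 mm tall, connect adjacent legs with their undersides at z = 96 mm, each running between the inner faces of the legs it joins and aligned with the legs' outer faces on the other axis.


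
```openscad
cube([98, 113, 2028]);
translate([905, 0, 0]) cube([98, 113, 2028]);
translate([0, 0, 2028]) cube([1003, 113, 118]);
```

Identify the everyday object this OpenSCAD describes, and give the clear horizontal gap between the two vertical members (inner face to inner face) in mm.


A door frame. The clear opening width is 807 mm.

Two 2028 mm tall posts with a header on top — a door frame. The left jamb is 98 mm wide at x = 0; the right jamb starts at x = 905. The clear opening is 905 − 98 = 807 mm.


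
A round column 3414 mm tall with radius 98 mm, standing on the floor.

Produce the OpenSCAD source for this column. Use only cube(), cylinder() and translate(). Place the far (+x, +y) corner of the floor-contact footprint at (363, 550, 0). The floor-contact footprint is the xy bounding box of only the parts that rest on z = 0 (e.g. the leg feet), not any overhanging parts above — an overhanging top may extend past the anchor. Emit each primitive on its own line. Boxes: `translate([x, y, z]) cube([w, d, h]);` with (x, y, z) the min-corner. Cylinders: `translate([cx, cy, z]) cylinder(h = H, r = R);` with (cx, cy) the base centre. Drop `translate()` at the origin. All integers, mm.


translate([265, 452, 0]) cylinder(h = 3414, r = 98);


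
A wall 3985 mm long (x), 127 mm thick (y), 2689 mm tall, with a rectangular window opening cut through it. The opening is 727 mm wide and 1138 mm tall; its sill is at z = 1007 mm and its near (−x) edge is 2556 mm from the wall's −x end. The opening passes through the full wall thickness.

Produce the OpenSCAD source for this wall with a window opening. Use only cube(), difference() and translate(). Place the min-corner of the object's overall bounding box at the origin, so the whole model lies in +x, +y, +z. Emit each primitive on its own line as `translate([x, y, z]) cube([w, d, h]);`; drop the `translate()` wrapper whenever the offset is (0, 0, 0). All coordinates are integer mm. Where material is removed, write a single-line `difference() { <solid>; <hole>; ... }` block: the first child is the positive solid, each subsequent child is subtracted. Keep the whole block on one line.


difference() { cube([3985, 127, 2689]); translate([2556, 0, 1007]) cube([727, 127, 1138]); }


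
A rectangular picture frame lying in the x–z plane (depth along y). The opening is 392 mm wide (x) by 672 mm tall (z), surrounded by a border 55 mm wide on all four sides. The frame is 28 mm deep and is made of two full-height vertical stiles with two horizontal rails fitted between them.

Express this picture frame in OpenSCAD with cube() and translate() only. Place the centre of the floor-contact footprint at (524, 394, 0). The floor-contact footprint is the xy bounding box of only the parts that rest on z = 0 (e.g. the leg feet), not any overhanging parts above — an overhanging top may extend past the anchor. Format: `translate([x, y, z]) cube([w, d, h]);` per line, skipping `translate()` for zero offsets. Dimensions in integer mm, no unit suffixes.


translate([273, 380, 0]) cube([55, 28, 782]);
translate([720, 380, 0]) cube([55, 28, 782]);
translate([328, 380, 0]) cube([392, 28, 55]);
translate([328, 380, 727]) cube([392, 28, 55]);


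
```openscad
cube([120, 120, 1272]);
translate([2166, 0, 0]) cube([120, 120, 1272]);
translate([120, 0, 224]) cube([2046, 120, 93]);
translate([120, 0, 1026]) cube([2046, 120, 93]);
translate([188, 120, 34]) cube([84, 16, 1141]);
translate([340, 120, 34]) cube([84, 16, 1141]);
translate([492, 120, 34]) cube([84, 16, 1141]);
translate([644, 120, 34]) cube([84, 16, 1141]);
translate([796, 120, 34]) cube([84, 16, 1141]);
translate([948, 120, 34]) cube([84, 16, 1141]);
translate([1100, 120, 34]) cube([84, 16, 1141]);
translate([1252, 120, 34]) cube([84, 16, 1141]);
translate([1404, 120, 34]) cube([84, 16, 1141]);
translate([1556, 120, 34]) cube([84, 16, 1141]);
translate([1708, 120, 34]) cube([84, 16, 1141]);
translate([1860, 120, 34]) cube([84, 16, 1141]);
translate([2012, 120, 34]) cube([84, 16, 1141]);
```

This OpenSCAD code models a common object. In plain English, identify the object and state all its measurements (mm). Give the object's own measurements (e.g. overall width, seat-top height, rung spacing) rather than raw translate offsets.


A fence section. Two 120×120 mm posts, 1272 mm tall, stand on the floor with a clear span of 2046 mm between their inner faces. Two horizontal rails of 120×93 mm section span the gap between the posts with their undersides at z = 224 mm and z = 1026 mm, flush with the posts' −y face. 13 pickets, each 84 mm wide, 16 mm thick and 1141 mm tall, are fixed to the +y face of the rails with their bottoms at z = 34 mm, spaced across the span with a 68 mm gap after the −x post and between neighbouring pickets, with 70 mm left before the +x post.


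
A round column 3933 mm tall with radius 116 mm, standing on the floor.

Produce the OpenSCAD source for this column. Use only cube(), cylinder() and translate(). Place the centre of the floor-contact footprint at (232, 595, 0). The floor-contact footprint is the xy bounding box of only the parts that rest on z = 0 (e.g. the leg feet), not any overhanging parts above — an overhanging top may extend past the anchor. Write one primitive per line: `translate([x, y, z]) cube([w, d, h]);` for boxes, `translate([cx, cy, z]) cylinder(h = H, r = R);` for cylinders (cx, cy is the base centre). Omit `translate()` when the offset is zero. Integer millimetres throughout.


translate([232, 595, 0]) cylinder(h = 3933, r = 116);


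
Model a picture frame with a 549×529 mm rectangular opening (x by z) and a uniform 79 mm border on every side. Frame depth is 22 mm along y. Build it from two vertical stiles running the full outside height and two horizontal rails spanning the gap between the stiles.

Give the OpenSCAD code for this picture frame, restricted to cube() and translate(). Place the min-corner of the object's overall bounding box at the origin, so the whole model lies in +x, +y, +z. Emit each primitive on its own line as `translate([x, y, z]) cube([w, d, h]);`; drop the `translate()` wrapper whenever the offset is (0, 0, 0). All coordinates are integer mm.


cube([79, 22, 687]);
translate([628, 0, 0]) cube([79, 22, 687]);
translate([79, 0, 0]) cube([549, 22, 79]);
translate([79, 0, 608]) cube([549, 22, 79]);


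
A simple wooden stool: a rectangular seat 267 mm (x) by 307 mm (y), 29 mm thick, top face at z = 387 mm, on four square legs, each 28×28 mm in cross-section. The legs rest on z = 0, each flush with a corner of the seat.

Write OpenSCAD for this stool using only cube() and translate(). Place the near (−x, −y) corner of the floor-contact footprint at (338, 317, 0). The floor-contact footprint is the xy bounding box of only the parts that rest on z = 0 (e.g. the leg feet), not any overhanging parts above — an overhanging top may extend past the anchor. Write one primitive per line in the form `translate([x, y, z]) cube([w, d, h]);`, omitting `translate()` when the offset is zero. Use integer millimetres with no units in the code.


translate([338, 317, 358]) cube([267, 307, 29]);
translate([338, 317, 0]) cube([28, 28, 358]);
translate([577, 317, 0]) cube([28, 28, 358]);
translate([338, 596, 0]) cube([28, 28, 358]);
translate([577, 596, 0]) cube([28, 28, 358]);


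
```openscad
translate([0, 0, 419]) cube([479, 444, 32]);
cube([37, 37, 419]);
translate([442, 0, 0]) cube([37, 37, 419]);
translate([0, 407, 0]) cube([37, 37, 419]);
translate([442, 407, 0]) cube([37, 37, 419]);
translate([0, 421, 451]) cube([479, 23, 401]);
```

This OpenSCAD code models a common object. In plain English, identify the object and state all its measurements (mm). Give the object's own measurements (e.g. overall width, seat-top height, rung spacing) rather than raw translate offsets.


A chair. The seat is a 479×444×32 mm slab with its top at z = 451 mm, on four 37×37 mm corner legs (flush with the seat edges, standing on z = 0). A flat backrest 23 mm thick, 401 mm tall, spans the full seat width and rises from the seat top along its +y edge, rear face flush with the rear of the seat.


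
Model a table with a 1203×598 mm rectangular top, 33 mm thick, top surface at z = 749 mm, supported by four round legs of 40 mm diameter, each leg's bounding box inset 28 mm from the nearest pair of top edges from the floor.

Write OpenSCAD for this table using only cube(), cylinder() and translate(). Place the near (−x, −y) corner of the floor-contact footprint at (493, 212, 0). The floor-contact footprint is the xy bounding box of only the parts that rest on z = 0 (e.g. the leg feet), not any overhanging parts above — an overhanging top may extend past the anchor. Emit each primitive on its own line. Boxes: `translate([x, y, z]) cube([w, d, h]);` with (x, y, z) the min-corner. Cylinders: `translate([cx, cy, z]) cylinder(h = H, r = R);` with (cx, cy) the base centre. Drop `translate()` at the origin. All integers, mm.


translate([465, 184, 716]) cube([1203, 598, 33]);
translate([513, 232, 0]) cylinder(h = 716, r = 20);
translate([1620, 232, 0]) cylinder(h = 716, r = 20);
translate([513, 734, 0]) cylinder(h = 716, r = 20);
translate([1620, 734, 0]) cylinder(h = 716, r = 20);


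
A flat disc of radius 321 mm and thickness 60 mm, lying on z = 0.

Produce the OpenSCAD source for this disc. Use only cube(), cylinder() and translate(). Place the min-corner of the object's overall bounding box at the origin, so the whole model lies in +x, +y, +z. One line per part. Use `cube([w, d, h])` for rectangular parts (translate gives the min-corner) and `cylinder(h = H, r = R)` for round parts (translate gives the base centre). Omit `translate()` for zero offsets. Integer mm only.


translate([321, 321, 0]) cylinder(h = 60, r = 321);


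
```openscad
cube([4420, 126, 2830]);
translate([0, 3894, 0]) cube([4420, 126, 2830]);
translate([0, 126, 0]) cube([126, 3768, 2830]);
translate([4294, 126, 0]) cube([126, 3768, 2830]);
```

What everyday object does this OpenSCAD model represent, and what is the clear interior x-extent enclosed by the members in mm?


A house (or room) frame. The interior width is 4168 mm.

Four 2830 mm walls enclosing a rectangle with no floor or roof — a room or house frame. Outside width is 4420 mm and wall thickness is 126 mm, so the interior width is 4420 − 2 × 126 = 4168 mm.


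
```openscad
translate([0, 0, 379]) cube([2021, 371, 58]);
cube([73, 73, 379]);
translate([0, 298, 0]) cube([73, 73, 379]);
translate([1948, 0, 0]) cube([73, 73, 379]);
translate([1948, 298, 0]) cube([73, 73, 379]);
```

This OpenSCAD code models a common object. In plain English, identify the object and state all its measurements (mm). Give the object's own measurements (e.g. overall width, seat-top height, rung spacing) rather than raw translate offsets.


A bench: a 2021×371 mm seat slab, 58 mm thick, top at z = 437 mm, on four 73×73 mm square legs flush with the seat corners and standing on z = 0.


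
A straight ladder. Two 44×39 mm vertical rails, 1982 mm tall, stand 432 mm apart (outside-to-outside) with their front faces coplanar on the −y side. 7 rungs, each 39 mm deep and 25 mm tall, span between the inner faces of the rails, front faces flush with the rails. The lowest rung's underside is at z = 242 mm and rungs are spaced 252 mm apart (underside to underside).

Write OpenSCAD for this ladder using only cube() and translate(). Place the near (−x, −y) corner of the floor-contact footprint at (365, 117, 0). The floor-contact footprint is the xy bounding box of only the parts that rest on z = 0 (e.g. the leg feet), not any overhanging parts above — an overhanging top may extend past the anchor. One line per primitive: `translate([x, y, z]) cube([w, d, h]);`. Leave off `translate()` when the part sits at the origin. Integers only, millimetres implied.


translate([365, 117, 0]) cube([44, 39, 1982]);
translate([753, 117, 0]) cube([44, 39, 1982]);
translate([409, 117, 242]) cube([344, 39, 25]);
translate([409, 117, 494]) cube([344, 39, 25]);
translate([409, 117, 746]) cube([344, 39, 25]);
translate([409, 117, 998]) cube([344, 39, 25]);
translate([409, 117, 1250]) cube([344, 39, 25]);
translate([409, 117, 1502]) cube([344, 39, 25]);
translate([409, 117, 1754]) cube([344, 39, 25]);


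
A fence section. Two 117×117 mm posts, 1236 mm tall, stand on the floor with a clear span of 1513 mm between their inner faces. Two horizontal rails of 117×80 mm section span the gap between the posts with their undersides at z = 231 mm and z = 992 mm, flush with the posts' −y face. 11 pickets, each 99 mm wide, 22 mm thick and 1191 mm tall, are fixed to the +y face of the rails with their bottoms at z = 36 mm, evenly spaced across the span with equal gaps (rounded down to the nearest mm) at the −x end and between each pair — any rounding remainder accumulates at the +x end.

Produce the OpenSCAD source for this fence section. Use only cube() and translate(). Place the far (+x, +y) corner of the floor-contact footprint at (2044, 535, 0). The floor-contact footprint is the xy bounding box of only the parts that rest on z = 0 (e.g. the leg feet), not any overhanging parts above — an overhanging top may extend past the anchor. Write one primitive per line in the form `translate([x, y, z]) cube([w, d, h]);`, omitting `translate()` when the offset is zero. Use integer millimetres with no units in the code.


translate([297, 418, 0]) cube([117, 117, 1236]);
translate([1927, 418, 0]) cube([117, 117, 1236]);
translate([414, 418, 231]) cube([1513, 117, 80]);
translate([414, 418, 992]) cube([1513, 117, 80]);
translate([449, 535, 36]) cube([99, 22, 1191]);
translate([583, 535, 36]) cube([99, 22, 1191]);
translate([717, 535, 36]) cube([99, 22, 1191]);
translate([851, 535, 36]) cube([99, 22, 1191]);
translate([985, 535, 36]) cube([99, 22, 1191]);
translate([1119, 535, 36]) cube([99, 22, 1191]);
translate([1253, 535, 36]) cube([99, 22, 1191]);
translate([1387, 535, 36]) cube([99, 22, 1191]);
translate([1521, 535, 36]) cube([99, 22, 1191]);
translate([1655, 535, 36]) cube([99, 22, 1191]);
translate([1789, 535, 36]) cube([99, 22, 1191]);


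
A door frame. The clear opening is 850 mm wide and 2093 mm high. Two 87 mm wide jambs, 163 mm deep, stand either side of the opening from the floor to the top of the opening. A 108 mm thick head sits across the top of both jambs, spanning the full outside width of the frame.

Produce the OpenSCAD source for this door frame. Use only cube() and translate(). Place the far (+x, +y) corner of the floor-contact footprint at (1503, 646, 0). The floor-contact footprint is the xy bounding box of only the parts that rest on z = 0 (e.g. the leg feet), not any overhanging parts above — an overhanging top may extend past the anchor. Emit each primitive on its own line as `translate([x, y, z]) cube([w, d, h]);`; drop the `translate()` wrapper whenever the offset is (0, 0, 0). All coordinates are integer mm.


translate([479, 483, 0]) cube([87, 163, 2093]);
translate([1416, 483, 0]) cube([87, 163, 2093]);
translate([479, 483, 2093]) cube([1024, 163, 108]);


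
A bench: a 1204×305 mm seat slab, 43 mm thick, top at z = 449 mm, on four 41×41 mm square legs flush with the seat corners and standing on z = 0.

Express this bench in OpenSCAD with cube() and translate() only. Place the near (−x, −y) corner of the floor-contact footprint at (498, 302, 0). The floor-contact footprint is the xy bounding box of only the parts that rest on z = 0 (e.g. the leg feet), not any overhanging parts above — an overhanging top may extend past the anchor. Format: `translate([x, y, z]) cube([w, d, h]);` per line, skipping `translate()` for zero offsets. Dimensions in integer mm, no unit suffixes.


// leg_h = 449 − 43 = 406
translate([498, 302, 406]) cube([1204, 305, 43]);
translate([498, 302, 0]) cube([41, 41, 406]);
translate([498, 566, 0]) cube([41, 41, 406]);
translate([1661, 302, 0]) cube([41, 41, 406]);
translate([1661, 566, 0]) cube([41, 41, 406]);


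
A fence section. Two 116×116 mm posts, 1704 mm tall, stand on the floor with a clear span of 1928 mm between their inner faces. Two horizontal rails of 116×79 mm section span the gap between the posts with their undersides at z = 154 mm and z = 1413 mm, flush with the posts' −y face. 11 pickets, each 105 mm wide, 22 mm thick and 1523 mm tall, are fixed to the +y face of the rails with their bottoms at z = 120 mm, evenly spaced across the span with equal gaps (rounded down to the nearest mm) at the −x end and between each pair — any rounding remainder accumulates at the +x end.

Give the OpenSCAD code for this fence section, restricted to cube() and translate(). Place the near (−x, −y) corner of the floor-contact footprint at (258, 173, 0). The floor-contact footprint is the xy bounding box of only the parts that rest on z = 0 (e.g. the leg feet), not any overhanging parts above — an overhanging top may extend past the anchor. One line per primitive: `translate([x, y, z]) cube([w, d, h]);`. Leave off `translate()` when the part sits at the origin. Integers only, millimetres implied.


translate([258, 173, 0]) cube([116, 116, 1704]);
translate([2302, 173, 0]) cube([116, 116, 1704]);
translate([374, 173, 154]) cube([1928, 116, 79]);
translate([374, 173, 1413]) cube([1928, 116, 79]);
translate([438, 289, 120]) cube([105, 22, 1523]);
translate([607, 289, 120]) cube([105, 22, 1523]);
translate([776, 289, 120]) cube([105, 22, 1523]);
translate([945, 289, 120]) cube([105, 22, 1523]);
translate([1114, 289, 120]) cube([105, 22, 1523]);
translate([1283, 289, 120]) cube([105, 22, 1523]);
translate([1452, 289, 120]) cube([105, 22, 1523]);
translate([1621, 289, 120]) cube([105, 22, 1523]);
translate([1790, 289, 120]) cube([105, 22, 1523]);
translate([1959, 289, 120]) cube([105, 22, 1523]);
translate([2128, 289, 120]) cube([105, 22, 1523]);


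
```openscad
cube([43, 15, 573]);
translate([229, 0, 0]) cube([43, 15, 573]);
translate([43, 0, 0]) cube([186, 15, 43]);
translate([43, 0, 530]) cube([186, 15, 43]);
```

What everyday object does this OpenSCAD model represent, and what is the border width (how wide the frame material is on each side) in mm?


A picture frame. The border width is 43 mm.

Four thin pieces enclosing a rectangular opening — a picture frame. The two full-height stiles are 573 mm tall; the top rail sits at z = 530 and is 43 mm tall, so the border above the opening is 573 − 530 = 43 mm, matching the stile x-width.


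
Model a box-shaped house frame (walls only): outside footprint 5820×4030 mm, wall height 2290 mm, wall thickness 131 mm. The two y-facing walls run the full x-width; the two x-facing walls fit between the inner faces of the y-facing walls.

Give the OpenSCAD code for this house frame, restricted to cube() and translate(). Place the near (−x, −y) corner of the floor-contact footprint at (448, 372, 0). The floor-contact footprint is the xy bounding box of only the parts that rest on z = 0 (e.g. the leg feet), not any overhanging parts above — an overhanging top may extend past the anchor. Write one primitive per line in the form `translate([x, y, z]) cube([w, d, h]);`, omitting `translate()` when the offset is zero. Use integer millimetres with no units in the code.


translate([448, 372, 0]) cube([5820, 131, 2290]);
translate([448, 4271, 0]) cube([5820, 131, 2290]);
translate([448, 503, 0]) cube([131, 3768, 2290]);
translate([6137, 503, 0]) cube([131, 3768, 2290]);


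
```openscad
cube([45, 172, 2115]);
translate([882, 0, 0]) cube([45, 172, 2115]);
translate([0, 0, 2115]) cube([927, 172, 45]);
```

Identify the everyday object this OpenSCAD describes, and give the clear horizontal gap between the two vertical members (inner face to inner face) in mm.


A door frame. The clear opening width is 837 mm.

Two 2115 mm tall posts with a header on top — a door frame. The left jamb is 45 mm wide at x = 0; the right jamb starts at x = 882. The clear opening is 882 − 45 = 837 mm.


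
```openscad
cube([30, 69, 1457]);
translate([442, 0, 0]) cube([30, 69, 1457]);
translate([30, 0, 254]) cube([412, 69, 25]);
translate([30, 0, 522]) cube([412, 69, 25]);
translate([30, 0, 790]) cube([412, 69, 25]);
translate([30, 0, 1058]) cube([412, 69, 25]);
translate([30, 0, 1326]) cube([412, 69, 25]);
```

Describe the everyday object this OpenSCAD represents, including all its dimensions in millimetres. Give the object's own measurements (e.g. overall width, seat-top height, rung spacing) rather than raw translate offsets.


A straight ladder. Two 30×69 mm vertical rails, 1457 mm tall, stand 472 mm apart (outside-to-outside) with their front faces coplanar on the −y side. 5 rungs, each 69 mm deep and 25 mm tall, span between the inner faces of the rails, front faces flush with the rails. The lowest rung's underside is at z = 254 mm and rungs are spaced 268 mm apart (underside to underside).


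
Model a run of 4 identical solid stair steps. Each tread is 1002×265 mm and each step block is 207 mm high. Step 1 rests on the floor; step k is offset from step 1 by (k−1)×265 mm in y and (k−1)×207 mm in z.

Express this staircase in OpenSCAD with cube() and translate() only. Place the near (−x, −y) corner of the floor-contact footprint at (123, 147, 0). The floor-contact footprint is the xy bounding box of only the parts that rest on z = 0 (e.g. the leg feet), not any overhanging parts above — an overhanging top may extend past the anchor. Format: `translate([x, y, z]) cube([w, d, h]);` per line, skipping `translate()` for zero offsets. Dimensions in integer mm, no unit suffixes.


translate([123, 147, 0]) cube([1002, 265, 207]);
translate([123, 412, 207]) cube([1002, 265, 207]);
translate([123, 677, 414]) cube([1002, 265, 207]);
translate([123, 942, 621]) cube([1002, 265, 207]);
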